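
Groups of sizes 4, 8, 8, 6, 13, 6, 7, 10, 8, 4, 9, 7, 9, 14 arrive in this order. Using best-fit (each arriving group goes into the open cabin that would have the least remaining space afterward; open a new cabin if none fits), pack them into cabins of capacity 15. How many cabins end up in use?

9

  4 → cabin 1 (new)  [load 4/15]
  8 → cabin 1  [load 12/15]
  8 → cabin 2 (new)  [load 8/15]
  6 → cabin 2  [load 14/15]
  13 → cabin 3 (new)  [load 13/15]
  6 → cabin 4 (new)  [load 6/15]
  7 → cabin 4  [load 13/15]
  10 → cabin 5 (new)  [load 10/15]
  8 → cabin 6 (new)  [load 8/15]
  4 → cabin 5  [load 14/15]
  9 → cabin 7 (new)  [load 9/15]
  7 → cabin 6  [load 15/15]
  9 → cabin 8 (new)  [load 9/15]
  14 → cabin 9 (new)  [load 14/15]
9 cabins opened.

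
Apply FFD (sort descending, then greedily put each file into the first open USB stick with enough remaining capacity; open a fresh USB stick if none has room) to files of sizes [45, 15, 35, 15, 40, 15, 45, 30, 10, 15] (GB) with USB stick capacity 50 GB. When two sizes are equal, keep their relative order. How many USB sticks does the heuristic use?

Sorted descending: 45, 45, 40, 35, 30, 15, 15, 15, 15, 10.
  45 → USB stick 1 (new)  [load 45/50]
  45 → USB stick 2 (new)  [load 45/50]
  40 → USB stick 3 (new)  [load 40/50]
  35 → USB stick 4 (new)  [load 35/50]
  30 → USB stick 5 (new)  [load 30/50]
  15 → USB stick 4  [load 50/50]
  15 → USB stick 5  [load 45/50]
  15 → USB stick 6 (new)  [load 15/50]
  15 → USB stick 6  [load 30/50]
  10 → USB stick 3  [load 50/50]
6 USB sticks opened.

6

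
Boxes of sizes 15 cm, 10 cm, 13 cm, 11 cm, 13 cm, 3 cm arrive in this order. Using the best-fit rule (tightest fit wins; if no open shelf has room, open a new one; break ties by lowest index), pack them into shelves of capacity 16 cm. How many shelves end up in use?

5

  15 → shelf 1 (new)  [load 15/16]
  10 → shelf 2 (new)  [load 10/16]
  13 → shelf 3 (new)  [load 13/16]
  11 → shelf 4 (new)  [load 11/16]
  13 → shelf 5 (new)  [load 13/16]
  3 → shelf 3  [load 16/16]
5 shelves opened.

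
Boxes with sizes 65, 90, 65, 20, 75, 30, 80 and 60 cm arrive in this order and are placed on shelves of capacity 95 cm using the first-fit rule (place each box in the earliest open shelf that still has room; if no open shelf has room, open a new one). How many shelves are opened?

  65 → shelf 1 (new)  [load 65/95]
  90 → shelf 2 (new)  [load 90/95]
  65 → shelf 3 (new)  [load 65/95]
  20 → shelf 1  [load 85/95]
  75 → shelf 4 (new)  [load 75/95]
  30 → shelf 3  [load 95/95]
  80 → shelf 5 (new)  [load 80/95]
  60 → shelf 6 (new)  [load 60/95]
6 shelves opened.

6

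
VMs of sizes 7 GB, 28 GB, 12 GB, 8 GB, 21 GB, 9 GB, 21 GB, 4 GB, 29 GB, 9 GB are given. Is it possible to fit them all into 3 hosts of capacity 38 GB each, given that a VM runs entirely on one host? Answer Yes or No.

No

Total = 148 GB; ⌈148/38⌉ = 4.
At least 4 hosts are required, but only 3 are allowed.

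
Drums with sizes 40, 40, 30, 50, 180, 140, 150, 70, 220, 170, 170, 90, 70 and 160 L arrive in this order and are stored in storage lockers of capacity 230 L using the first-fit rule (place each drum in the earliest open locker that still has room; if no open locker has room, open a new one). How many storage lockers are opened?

8

  40 → locker 1 (new)  [load 40/230]
  40 → locker 1  [load 80/230]
  30 → locker 1  [load 110/230]
  50 → locker 1  [load 160/230]
  180 → locker 2 (new)  [load 180/230]
  140 → locker 3 (new)  [load 140/230]
  150 → locker 4 (new)  [load 150/230]
  70 → locker 1  [load 230/230]
  220 → locker 5 (new)  [load 220/230]
  170 → locker 6 (new)  [load 170/230]
  170 → locker 7 (new)  [load 170/230]
  90 → locker 3  [load 230/230]
  70 → locker 4  [load 220/230]
  160 → locker 8 (new)  [load 160/230]
8 storage lockers opened.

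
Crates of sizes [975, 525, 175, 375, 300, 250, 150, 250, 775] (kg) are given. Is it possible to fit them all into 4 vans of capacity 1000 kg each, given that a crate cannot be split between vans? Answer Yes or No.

Yes

A valid assignment using 4 vans:
  van 1: 975 = 975
  van 2: 775 + 175 = 950
  van 3: 525 + 375 = 900
  van 4: 300 + 250 + 250 + 150 = 950
Every load is within 1000 kg, so 4 vans suffice.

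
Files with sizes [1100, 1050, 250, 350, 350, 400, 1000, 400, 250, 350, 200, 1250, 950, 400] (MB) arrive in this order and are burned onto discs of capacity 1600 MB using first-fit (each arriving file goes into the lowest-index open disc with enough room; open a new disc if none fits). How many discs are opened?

6

  1100 → disc 1 (new)  [load 1100/1600]
  1050 → disc 2 (new)  [load 1050/1600]
  250 → disc 1  [load 1350/1600]
  350 → disc 2  [load 1400/1600]
  350 → disc 3 (new)  [load 350/1600]
  400 → disc 3  [load 750/1600]
  1000 → disc 4 (new)  [load 1000/1600]
  400 → disc 3  [load 1150/1600]
  250 → disc 1  [load 1600/1600]
  350 → disc 3  [load 1500/1600]
  200 → disc 2  [load 1600/1600]
  1250 → disc 5 (new)  [load 1250/1600]
  950 → disc 6 (new)  [load 950/1600]
  400 → disc 4  [load 1400/1600]
6 discs opened.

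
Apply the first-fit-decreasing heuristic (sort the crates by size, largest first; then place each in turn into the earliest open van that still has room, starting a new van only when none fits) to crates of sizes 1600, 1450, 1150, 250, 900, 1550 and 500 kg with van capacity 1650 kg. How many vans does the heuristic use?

Sorted descending: 1600, 1550, 1450, 1150, 900, 500, 250.
  1600 → van 1 (new)  [load 1600/1650]
  1550 → van 2 (new)  [load 1550/1650]
  1450 → van 3 (new)  [load 1450/1650]
  1150 → van 4 (new)  [load 1150/1650]
  900 → van 5 (new)  [load 900/1650]
  500 → van 4  [load 1650/1650]
  250 → van 5  [load 1150/1650]
5 vans opened.

5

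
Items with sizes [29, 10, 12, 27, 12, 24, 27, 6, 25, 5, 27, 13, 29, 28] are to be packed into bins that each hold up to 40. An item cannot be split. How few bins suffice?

8

Total = 29 + 29 + 28 + 27 + 27 + 27 + 25 + 24 + 13 + 12 + 12 + 10 + 6 + 5 = 274.
Lower bound: ⌈274/40⌉ = 7 bins.
Also, 8 items each exceed 20, and no two of those can share a bin, so at least 8 bins are needed.
A packing using 8 bins:
  bin 1: 29 + 10 = 39
  bin 2: 29 + 6 + 5 = 40
  bin 3: 28 + 12 = 40
  bin 4: 27 + 13 = 40
  bin 5: 27 + 12 = 39
  bin 6: 27 = 27
  bin 7: 25 = 25
  bin 8: 24 = 24
This matches the lower bound, so 8 is optimal.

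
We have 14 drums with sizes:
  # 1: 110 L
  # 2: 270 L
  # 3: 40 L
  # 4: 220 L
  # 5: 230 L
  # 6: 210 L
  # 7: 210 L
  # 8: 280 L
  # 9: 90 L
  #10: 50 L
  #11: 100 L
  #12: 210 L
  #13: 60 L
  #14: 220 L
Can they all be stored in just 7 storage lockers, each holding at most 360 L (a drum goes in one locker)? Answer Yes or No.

Total = 2300 L; ⌈2300/360⌉ = 7.
8 drums each exceed half the capacity and cannot share a locker, forcing at least 8 storage lockers.
At least 8 storage lockers are required, but only 7 are allowed.

No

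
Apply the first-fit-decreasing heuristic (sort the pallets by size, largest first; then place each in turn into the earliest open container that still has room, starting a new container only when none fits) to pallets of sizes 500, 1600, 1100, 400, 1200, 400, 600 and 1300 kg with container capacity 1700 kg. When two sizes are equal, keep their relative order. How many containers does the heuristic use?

5

Sorted descending: 1600, 1300, 1200, 1100, 600, 500, 400, 400.
  1600 → container 1 (new)  [load 1600/1700]
  1300 → container 2 (new)  [load 1300/1700]
  1200 → container 3 (new)  [load 1200/1700]
  1100 → container 4 (new)  [load 1100/1700]
  600 → container 4  [load 1700/1700]
  500 → container 3  [load 1700/1700]
  400 → container 2  [load 1700/1700]
  400 → container 5 (new)  [load 400/1700]
5 containers opened.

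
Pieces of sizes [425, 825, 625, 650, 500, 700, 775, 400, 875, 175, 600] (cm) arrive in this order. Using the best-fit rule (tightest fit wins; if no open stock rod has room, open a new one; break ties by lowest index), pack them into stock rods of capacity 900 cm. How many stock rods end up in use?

  425 → stock rod 1 (new)  [load 425/900]
  825 → stock rod 2 (new)  [load 825/900]
  625 → stock rod 3 (new)  [load 625/900]
  650 → stock rod 4 (new)  [load 650/900]
  500 → stock rod 5 (new)  [load 500/900]
  700 → stock rod 6 (new)  [load 700/900]
  775 → stock rod 7 (new)  [load 775/900]
  400 → stock rod 5  [load 900/900]
  875 → stock rod 8 (new)  [load 875/900]
  175 → stock rod 6  [load 875/900]
  600 → stock rod 9 (new)  [load 600/900]
9 stock rods opened.

9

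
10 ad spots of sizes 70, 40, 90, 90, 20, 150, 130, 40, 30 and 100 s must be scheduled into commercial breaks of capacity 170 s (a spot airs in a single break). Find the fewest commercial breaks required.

Total = 150 + 130 + 100 + 90 + 90 + 70 + 40 + 40 + 30 + 20 = 760 s.
Lower bound: ⌈760/170⌉ = 5 commercial breaks.
A packing using 5 commercial breaks:
  break 1: 150 + 20 = 170
  break 2: 130 + 40 = 170
  break 3: 100 + 70 = 170
  break 4: 90 + 40 + 30 = 160
  break 5: 90 = 90
This matches the lower bound, so 5 is optimal.

5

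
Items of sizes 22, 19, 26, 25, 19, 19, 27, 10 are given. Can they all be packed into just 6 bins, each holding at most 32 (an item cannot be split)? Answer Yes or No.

Total = 167; ⌈167/32⌉ = 6.
7 items each exceed half the capacity and cannot share a bin, forcing at least 7 bins.
At least 7 bins are required, but only 6 are allowed.

No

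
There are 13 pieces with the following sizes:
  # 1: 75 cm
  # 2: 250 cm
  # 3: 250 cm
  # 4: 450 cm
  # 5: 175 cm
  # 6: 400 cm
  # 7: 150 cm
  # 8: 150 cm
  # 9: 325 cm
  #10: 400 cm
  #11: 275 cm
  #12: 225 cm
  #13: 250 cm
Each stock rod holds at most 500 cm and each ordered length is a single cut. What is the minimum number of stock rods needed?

Total = 450 + 400 + 400 + 325 + 275 + 250 + 250 + 250 + 225 + 175 + 150 + 150 + 75 = 3375 cm.
Lower bound: ⌈3375/500⌉ = 7 stock rods.
A packing using 8 stock rods:
  stock rod 1: 450 = 450
  stock rod 2: 400 + 75 = 475
  stock rod 3: 400 = 400
  stock rod 4: 325 + 175 = 500
  stock rod 5: 275 + 225 = 500
  stock rod 6: 250 + 250 = 500
  stock rod 7: 250 + 150 = 400
  stock rod 8: 150 = 150
No arrangement into 7 stock rods stays within capacity, so 8 is optimal.

8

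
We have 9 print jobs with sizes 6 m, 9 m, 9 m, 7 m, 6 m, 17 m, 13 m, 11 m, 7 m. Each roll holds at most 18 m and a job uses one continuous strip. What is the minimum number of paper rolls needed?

Total = 17 + 13 + 11 + 9 + 9 + 7 + 7 + 6 + 6 = 85 m.
Lower bound: ⌈85/18⌉ = 5 paper rolls.
A packing using 6 paper rolls:
  roll 1: 17 = 17
  roll 2: 13 = 13
  roll 3: 11 + 7 = 18
  roll 4: 9 + 9 = 18
  roll 5: 7 + 6 = 13
  roll 6: 6 = 6
No arrangement into 5 paper rolls stays within capacity, so 6 is optimal.

6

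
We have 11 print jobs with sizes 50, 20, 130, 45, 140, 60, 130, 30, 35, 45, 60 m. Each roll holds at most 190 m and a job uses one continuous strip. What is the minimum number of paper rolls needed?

Total = 140 + 130 + 130 + 60 + 60 + 50 + 45 + 45 + 35 + 30 + 20 = 745 m.
Lower bound: ⌈745/190⌉ = 4 paper rolls.
A packing using 4 paper rolls:
  roll 1: 140 + 50 = 190
  roll 2: 130 + 60 = 190
  roll 3: 130 + 60 = 190
  roll 4: 45 + 45 + 35 + 30 + 20 = 175
This matches the lower bound, so 4 is optimal.

4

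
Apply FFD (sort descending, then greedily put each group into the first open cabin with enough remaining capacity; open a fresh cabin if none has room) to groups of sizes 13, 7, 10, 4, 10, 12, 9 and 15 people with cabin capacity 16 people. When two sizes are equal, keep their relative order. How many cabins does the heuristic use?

6

Sorted descending: 15, 13, 12, 10, 10, 9, 7, 4.
  15 → cabin 1 (new)  [load 15/16]
  13 → cabin 2 (new)  [load 13/16]
  12 → cabin 3 (new)  [load 12/16]
  10 → cabin 4 (new)  [load 10/16]
  10 → cabin 5 (new)  [load 10/16]
  9 → cabin 6 (new)  [load 9/16]
  7 → cabin 6  [load 16/16]
  4 → cabin 3  [load 16/16]
6 cabins opened.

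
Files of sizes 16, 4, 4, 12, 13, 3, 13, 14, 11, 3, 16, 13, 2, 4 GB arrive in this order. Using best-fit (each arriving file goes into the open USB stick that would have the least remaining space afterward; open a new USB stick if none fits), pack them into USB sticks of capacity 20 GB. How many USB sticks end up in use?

  16 → USB stick 1 (new)  [load 16/20]
  4 → USB stick 1  [load 20/20]
  4 → USB stick 2 (new)  [load 4/20]
  12 → USB stick 2  [load 16/20]
  13 → USB stick 3 (new)  [load 13/20]
  3 → USB stick 2  [load 19/20]
  13 → USB stick 4 (new)  [load 13/20]
  14 → USB stick 5 (new)  [load 14/20]
  11 → USB stick 6 (new)  [load 11/20]
  3 → USB stick 5  [load 17/20]
  16 → USB stick 7 (new)  [load 16/20]
  13 → USB stick 8 (new)  [load 13/20]
  2 → USB stick 5  [load 19/20]
  4 → USB stick 7  [load 20/20]
8 USB sticks opened.

8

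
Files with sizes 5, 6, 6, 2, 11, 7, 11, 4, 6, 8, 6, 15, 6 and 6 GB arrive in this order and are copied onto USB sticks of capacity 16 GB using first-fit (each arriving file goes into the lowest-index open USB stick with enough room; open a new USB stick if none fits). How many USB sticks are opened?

  5 → USB stick 1 (new)  [load 5/16]
  6 → USB stick 1  [load 11/16]
  6 → USB stick 2 (new)  [load 6/16]
  2 → USB stick 1  [load 13/16]
  11 → USB stick 3 (new)  [load 11/16]
  7 → USB stick 2  [load 13/16]
  11 → USB stick 4 (new)  [load 11/16]
  4 → USB stick 3  [load 15/16]
  6 → USB stick 5 (new)  [load 6/16]
  8 → USB stick 5  [load 14/16]
  6 → USB stick 6 (new)  [load 6/16]
  15 → USB stick 7 (new)  [load 15/16]
  6 → USB stick 6  [load 12/16]
  6 → USB stick 8 (new)  [load 6/16]
8 USB sticks opened.

8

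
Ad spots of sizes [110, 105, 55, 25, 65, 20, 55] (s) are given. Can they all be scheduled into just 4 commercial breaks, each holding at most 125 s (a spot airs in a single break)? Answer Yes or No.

Yes

A valid assignment using 4 commercial breaks:
  break 1: 110 = 110
  break 2: 105 + 20 = 125
  break 3: 65 + 55 = 120
  break 4: 55 + 25 = 80
Every load is within 125 s, so 4 commercial breaks suffice.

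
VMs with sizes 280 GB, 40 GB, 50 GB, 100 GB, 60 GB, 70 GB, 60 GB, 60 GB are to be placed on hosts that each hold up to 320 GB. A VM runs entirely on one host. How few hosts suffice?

Total = 280 + 100 + 70 + 60 + 60 + 60 + 50 + 40 = 720 GB.
Lower bound: ⌈720/320⌉ = 3 hosts.
A packing using 3 hosts:
  host 1: 280 + 40 = 320
  host 2: 100 + 70 + 60 + 60 = 290
  host 3: 60 + 50 = 110
This matches the lower bound, so 3 is optimal.

3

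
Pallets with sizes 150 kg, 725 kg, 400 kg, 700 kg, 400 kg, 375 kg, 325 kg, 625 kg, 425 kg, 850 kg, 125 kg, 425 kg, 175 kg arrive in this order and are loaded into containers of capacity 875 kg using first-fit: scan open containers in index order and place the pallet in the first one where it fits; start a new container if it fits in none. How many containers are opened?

7

  150 → container 1 (new)  [load 150/875]
  725 → container 1  [load 875/875]
  400 → container 2 (new)  [load 400/875]
  700 → container 3 (new)  [load 700/875]
  400 → container 2  [load 800/875]
  375 → container 4 (new)  [load 375/875]
  325 → container 4  [load 700/875]
  625 → container 5 (new)  [load 625/875]
  425 → container 6 (new)  [load 425/875]
  850 → container 7 (new)  [load 850/875]
  125 → container 3  [load 825/875]
  425 → container 6  [load 850/875]
  175 → container 4  [load 875/875]
7 containers opened.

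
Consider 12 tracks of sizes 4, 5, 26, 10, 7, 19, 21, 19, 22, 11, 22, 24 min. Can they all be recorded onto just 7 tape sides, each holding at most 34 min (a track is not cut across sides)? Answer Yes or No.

A valid assignment using 7 tape sides:
  side 1: 26 + 7 = 33
  side 2: 24 + 10 = 34
  side 3: 22 + 11 = 33
  side 4: 22 + 5 + 4 = 31
  side 5: 21 = 21
  side 6: 19 = 19
  side 7: 19 = 19
Every load is within 34 min, so 7 tape sides suffice.

Yes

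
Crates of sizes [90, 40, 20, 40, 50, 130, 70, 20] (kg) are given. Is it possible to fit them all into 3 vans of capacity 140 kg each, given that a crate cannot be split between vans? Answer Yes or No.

No

Total = 460 kg; ⌈460/140⌉ = 4.
At least 4 vans are required, but only 3 are allowed.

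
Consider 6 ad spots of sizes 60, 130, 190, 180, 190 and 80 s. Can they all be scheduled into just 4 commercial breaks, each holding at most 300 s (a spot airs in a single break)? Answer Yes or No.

A valid assignment using 4 commercial breaks:
  break 1: 190 + 80 = 270
  break 2: 190 + 60 = 250
  break 3: 180 = 180
  break 4: 130 = 130
Every load is within 300 s, so 4 commercial breaks suffice.

Yes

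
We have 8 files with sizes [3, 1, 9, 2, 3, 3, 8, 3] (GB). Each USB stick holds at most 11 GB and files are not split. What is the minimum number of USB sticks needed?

3

Total = 9 + 8 + 3 + 3 + 3 + 3 + 2 + 1 = 32 GB.
Lower bound: ⌈32/11⌉ = 3 USB sticks.
A packing using 3 USB sticks:
  USB stick 1: 9 + 2 = 11
  USB stick 2: 8 + 3 = 11
  USB stick 3: 3 + 3 + 3 + 1 = 10
This matches the lower bound, so 3 is optimal.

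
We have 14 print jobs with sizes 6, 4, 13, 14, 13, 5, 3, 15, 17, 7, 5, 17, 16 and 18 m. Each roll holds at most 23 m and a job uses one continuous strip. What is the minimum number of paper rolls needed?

8

Total = 18 + 17 + 17 + 16 + 15 + 14 + 13 + 13 + 7 + 6 + 5 + 5 + 4 + 3 = 153 m.
Lower bound: ⌈153/23⌉ = 7 paper rolls.
Also, 8 print jobs each exceed 23/2 m, and no two of those can share a roll, so at least 8 paper rolls are needed.
A packing using 8 paper rolls:
  roll 1: 18 + 5 = 23
  roll 2: 17 + 6 = 23
  roll 3: 17 + 5 = 22
  roll 4: 16 + 7 = 23
  roll 5: 15 + 4 + 3 = 22
  roll 6: 14 = 14
  roll 7: 13 = 13
  roll 8: 13 = 13
This matches the lower bound, so 8 is optimal.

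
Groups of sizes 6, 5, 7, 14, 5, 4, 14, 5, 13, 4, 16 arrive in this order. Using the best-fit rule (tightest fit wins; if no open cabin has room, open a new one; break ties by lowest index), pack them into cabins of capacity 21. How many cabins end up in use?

5

  6 → cabin 1 (new)  [load 6/21]
  5 → cabin 1  [load 11/21]
  7 → cabin 1  [load 18/21]
  14 → cabin 2 (new)  [load 14/21]
  5 → cabin 2  [load 19/21]
  4 → cabin 3 (new)  [load 4/21]
  14 → cabin 3  [load 18/21]
  5 → cabin 4 (new)  [load 5/21]
  13 → cabin 4  [load 18/21]
  4 → cabin 5 (new)  [load 4/21]
  16 → cabin 5  [load 20/21]
5 cabins opened.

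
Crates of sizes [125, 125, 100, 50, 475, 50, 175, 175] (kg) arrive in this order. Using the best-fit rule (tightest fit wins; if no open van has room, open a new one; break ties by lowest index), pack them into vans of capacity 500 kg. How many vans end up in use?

3

  125 → van 1 (new)  [load 125/500]
  125 → van 1  [load 250/500]
  100 → van 1  [load 350/500]
  50 → van 1  [load 400/500]
  475 → van 2 (new)  [load 475/500]
  50 → van 1  [load 450/500]
  175 → van 3 (new)  [load 175/500]
  175 → van 3  [load 350/500]
3 vans opened.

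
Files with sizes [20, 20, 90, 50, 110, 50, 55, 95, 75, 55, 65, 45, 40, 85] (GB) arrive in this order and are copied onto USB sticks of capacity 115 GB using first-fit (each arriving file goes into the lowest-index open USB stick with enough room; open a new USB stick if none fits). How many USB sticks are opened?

9

  20 → USB stick 1 (new)  [load 20/115]
  20 → USB stick 1  [load 40/115]
  90 → USB stick 2 (new)  [load 90/115]
  50 → USB stick 1  [load 90/115]
  110 → USB stick 3 (new)  [load 110/115]
  50 → USB stick 4 (new)  [load 50/115]
  55 → USB stick 4  [load 105/115]
  95 → USB stick 5 (new)  [load 95/115]
  75 → USB stick 6 (new)  [load 75/115]
  55 → USB stick 7 (new)  [load 55/115]
  65 → USB stick 8 (new)  [load 65/115]
  45 → USB stick 7  [load 100/115]
  40 → USB stick 6  [load 115/115]
  85 → USB stick 9 (new)  [load 85/115]
9 USB sticks opened.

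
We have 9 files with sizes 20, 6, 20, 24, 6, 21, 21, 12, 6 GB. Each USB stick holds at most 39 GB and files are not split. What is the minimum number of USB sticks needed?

5

Total = 24 + 21 + 21 + 20 + 20 + 12 + 6 + 6 + 6 = 136 GB.
Lower bound: ⌈136/39⌉ = 4 USB sticks.
Also, 5 files each exceed 39/2 GB, and no two of those can share a USB stick, so at least 5 USB sticks are needed.
A packing using 5 USB sticks:
  USB stick 1: 24 + 12 = 36
  USB stick 2: 21 + 6 + 6 + 6 = 39
  USB stick 3: 21 = 21
  USB stick 4: 20 = 20
  USB stick 5: 20 = 20
This matches the lower bound, so 5 is optimal.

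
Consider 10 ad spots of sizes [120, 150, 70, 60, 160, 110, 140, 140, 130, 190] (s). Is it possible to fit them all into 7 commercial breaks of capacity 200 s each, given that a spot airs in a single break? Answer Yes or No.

Total = 1270 s; ⌈1270/200⌉ = 7.
8 ad spots each exceed half the capacity and cannot share a break, forcing at least 8 commercial breaks.
At least 8 commercial breaks are required, but only 7 are allowed.

No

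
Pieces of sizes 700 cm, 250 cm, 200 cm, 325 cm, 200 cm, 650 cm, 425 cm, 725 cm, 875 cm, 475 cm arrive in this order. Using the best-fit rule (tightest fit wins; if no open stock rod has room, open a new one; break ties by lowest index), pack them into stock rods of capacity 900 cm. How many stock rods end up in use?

  700 → stock rod 1 (new)  [load 700/900]
  250 → stock rod 2 (new)  [load 250/900]
  200 → stock rod 1  [load 900/900]
  325 → stock rod 2  [load 575/900]
  200 → stock rod 2  [load 775/900]
  650 → stock rod 3 (new)  [load 650/900]
  425 → stock rod 4 (new)  [load 425/900]
  725 → stock rod 5 (new)  [load 725/900]
  875 → stock rod 6 (new)  [load 875/900]
  475 → stock rod 4  [load 900/900]
6 stock rods opened.

6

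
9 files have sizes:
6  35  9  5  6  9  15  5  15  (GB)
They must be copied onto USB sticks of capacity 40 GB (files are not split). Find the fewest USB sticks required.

Total = 35 + 15 + 15 + 9 + 9 + 6 + 6 + 5 + 5 = 105 GB.
Lower bound: ⌈105/40⌉ = 3 USB sticks.
A packing using 3 USB sticks:
  USB stick 1: 35 + 5 = 40
  USB stick 2: 15 + 15 + 9 = 39
  USB stick 3: 9 + 6 + 6 + 5 = 26
This matches the lower bound, so 3 is optimal.

3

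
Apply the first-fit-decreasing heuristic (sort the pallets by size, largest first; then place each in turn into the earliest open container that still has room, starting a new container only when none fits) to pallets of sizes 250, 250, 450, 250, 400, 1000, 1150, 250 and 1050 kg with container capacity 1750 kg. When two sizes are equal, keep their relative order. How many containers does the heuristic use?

Sorted descending: 1150, 1050, 1000, 450, 400, 250, 250, 250, 250.
  1150 → container 1 (new)  [load 1150/1750]
  1050 → container 2 (new)  [load 1050/1750]
  1000 → container 3 (new)  [load 1000/1750]
  450 → container 1  [load 1600/1750]
  400 → container 2  [load 1450/1750]
  250 → container 2  [load 1700/1750]
  250 → container 3  [load 1250/1750]
  250 → container 3  [load 1500/1750]
  250 → container 3  [load 1750/1750]
3 containers opened.

3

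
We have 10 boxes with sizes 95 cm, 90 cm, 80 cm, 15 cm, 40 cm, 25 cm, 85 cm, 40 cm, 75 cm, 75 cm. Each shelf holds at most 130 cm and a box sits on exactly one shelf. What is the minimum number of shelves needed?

6

Total = 95 + 90 + 85 + 80 + 75 + 75 + 40 + 40 + 25 + 15 = 620 cm.
Lower bound: ⌈620/130⌉ = 5 shelves.
Also, 6 boxes each exceed 65 cm, and no two of those can share a shelf, so at least 6 shelves are needed.
A packing using 6 shelves:
  shelf 1: 95 + 25 = 120
  shelf 2: 90 + 40 = 130
  shelf 3: 85 + 40 = 125
  shelf 4: 80 + 15 = 95
  shelf 5: 75 = 75
  shelf 6: 75 = 75
This matches the lower bound, so 6 is optimal.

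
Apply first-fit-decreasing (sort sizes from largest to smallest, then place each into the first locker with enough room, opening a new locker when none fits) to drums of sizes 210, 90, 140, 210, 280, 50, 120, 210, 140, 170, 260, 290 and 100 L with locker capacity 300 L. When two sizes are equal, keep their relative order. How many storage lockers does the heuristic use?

9

Sorted descending: 290, 280, 260, 210, 210, 210, 170, 140, 140, 120, 100, 90, 50.
  290 → locker 1 (new)  [load 290/300]
  280 → locker 2 (new)  [load 280/300]
  260 → locker 3 (new)  [load 260/300]
  210 → locker 4 (new)  [load 210/300]
  210 → locker 5 (new)  [load 210/300]
  210 → locker 6 (new)  [load 210/300]
  170 → locker 7 (new)  [load 170/300]
  140 → locker 8 (new)  [load 140/300]
  140 → locker 8  [load 280/300]
  120 → locker 7  [load 290/300]
  100 → locker 9 (new)  [load 100/300]
  90 → locker 4  [load 300/300]
  50 → locker 5  [load 260/300]
9 storage lockers opened.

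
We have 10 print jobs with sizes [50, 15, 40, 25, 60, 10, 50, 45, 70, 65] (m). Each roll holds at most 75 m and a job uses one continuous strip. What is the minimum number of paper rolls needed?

7

Total = 70 + 65 + 60 + 50 + 50 + 45 + 40 + 25 + 15 + 10 = 430 m.
Lower bound: ⌈430/75⌉ = 6 paper rolls.
Also, 7 print jobs each exceed 75/2 m, and no two of those can share a roll, so at least 7 paper rolls are needed.
A packing using 7 paper rolls:
  roll 1: 70 = 70
  roll 2: 65 + 10 = 75
  roll 3: 60 + 15 = 75
  roll 4: 50 + 25 = 75
  roll 5: 50 = 50
  roll 6: 45 = 45
  roll 7: 40 = 40
This matches the lower bound, so 7 is optimal.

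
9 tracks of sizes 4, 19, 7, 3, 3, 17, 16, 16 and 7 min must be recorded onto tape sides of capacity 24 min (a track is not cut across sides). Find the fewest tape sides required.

4

Total = 19 + 17 + 16 + 16 + 7 + 7 + 4 + 3 + 3 = 92 min.
Lower bound: ⌈92/24⌉ = 4 tape sides.
A packing using 4 tape sides:
  side 1: 19 + 4 = 23
  side 2: 17 + 7 = 24
  side 3: 16 + 7 = 23
  side 4: 16 + 3 + 3 = 22
This matches the lower bound, so 4 is optimal.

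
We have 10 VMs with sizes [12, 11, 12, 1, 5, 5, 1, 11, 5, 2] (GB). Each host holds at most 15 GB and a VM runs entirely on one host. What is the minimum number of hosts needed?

5

Total = 12 + 12 + 11 + 11 + 5 + 5 + 5 + 2 + 1 + 1 = 65 GB.
Lower bound: ⌈65/15⌉ = 5 hosts.
A packing using 5 hosts:
  host 1: 12 + 2 + 1 = 15
  host 2: 12 + 1 = 13
  host 3: 11 = 11
  host 4: 11 = 11
  host 5: 5 + 5 + 5 = 15
This matches the lower bound, so 5 is optimal.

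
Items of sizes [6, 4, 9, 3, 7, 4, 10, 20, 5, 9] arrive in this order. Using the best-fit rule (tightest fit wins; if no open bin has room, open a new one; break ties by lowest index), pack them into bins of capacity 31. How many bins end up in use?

3

  6 → bin 1 (new)  [load 6/31]
  4 → bin 1  [load 10/31]
  9 → bin 1  [load 19/31]
  3 → bin 1  [load 22/31]
  7 → bin 1  [load 29/31]
  4 → bin 2 (new)  [load 4/31]
  10 → bin 2  [load 14/31]
  20 → bin 3 (new)  [load 20/31]
  5 → bin 3  [load 25/31]
  9 → bin 2  [load 23/31]
3 bins opened.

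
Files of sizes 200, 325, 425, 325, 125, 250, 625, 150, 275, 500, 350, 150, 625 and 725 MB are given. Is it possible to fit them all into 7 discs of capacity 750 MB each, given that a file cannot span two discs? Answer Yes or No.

Yes

A valid assignment using 7 discs:
  disc 1: 725 = 725
  disc 2: 625 + 125 = 750
  disc 3: 625 = 625
  disc 4: 500 + 250 = 750
  disc 5: 425 + 325 = 750
  disc 6: 350 + 200 + 150 = 700
  disc 7: 325 + 275 + 150 = 750
Every load is within 750 MB, so 7 discs suffice.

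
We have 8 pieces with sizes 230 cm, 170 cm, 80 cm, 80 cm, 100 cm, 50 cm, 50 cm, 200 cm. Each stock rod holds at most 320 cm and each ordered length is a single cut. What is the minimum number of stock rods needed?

4

Total = 230 + 200 + 170 + 100 + 80 + 80 + 50 + 50 = 960 cm.
Lower bound: ⌈960/320⌉ = 3 stock rods.
A packing using 4 stock rods:
  stock rod 1: 230 + 80 = 310
  stock rod 2: 200 + 100 = 300
  stock rod 3: 170 + 80 + 50 = 300
  stock rod 4: 50 = 50
No arrangement into 3 stock rods stays within capacity, so 4 is optimal.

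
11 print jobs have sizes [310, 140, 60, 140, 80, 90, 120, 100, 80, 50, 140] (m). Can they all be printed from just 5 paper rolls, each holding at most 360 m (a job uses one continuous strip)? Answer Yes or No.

A valid assignment using 4 paper rolls:
  roll 1: 310 + 50 = 360
  roll 2: 140 + 140 + 80 = 360
  roll 3: 140 + 120 + 100 = 360
  roll 4: 90 + 80 + 60 = 230
That uses only 4 ≤ 5, so 5 paper rolls are enough.

Yes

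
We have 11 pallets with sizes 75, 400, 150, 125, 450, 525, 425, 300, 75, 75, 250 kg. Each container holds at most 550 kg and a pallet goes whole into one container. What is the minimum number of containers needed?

Total = 525 + 450 + 425 + 400 + 300 + 250 + 150 + 125 + 75 + 75 + 75 = 2850 kg.
Lower bound: ⌈2850/550⌉ = 6 containers.
A packing using 6 containers:
  container 1: 525 = 525
  container 2: 450 + 75 = 525
  container 3: 425 + 125 = 550
  container 4: 400 + 150 = 550
  container 5: 300 + 250 = 550
  container 6: 75 + 75 = 150
This matches the lower bound, so 6 is optimal.

6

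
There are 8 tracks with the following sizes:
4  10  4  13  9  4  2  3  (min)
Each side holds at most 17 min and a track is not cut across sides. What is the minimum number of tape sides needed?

Total = 13 + 10 + 9 + 4 + 4 + 4 + 3 + 2 = 49 min.
Lower bound: ⌈49/17⌉ = 3 tape sides.
A packing using 3 tape sides:
  side 1: 13 + 4 = 17
  side 2: 10 + 4 + 3 = 17
  side 3: 9 + 4 + 2 = 15
This matches the lower bound, so 3 is optimal.

3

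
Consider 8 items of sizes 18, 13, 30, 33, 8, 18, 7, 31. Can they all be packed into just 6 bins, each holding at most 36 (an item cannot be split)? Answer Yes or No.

Yes

A valid assignment using 5 bins:
  bin 1: 33 = 33
  bin 2: 31 = 31
  bin 3: 30 = 30
  bin 4: 18 + 18 = 36
  bin 5: 13 + 8 + 7 = 28
That uses only 5 ≤ 6, so 6 bins are enough.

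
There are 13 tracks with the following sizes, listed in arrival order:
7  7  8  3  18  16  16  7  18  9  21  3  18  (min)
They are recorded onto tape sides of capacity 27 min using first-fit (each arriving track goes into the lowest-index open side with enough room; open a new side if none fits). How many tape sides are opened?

  7 → side 1 (new)  [load 7/27]
  7 → side 1  [load 14/27]
  8 → side 1  [load 22/27]
  3 → side 1  [load 25/27]
  18 → side 2 (new)  [load 18/27]
  16 → side 3 (new)  [load 16/27]
  16 → side 4 (new)  [load 16/27]
  7 → side 2  [load 25/27]
  18 → side 5 (new)  [load 18/27]
  9 → side 3  [load 25/27]
  21 → side 6 (new)  [load 21/27]
  3 → side 4  [load 19/27]
  18 → side 7 (new)  [load 18/27]
7 tape sides opened.

7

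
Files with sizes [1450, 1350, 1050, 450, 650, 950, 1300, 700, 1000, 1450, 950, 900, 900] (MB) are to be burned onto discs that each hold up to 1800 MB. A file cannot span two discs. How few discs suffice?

Total = 1450 + 1450 + 1350 + 1300 + 1050 + 1000 + 950 + 950 + 900 + 900 + 700 + 650 + 450 = 13100 MB.
Lower bound: ⌈13100/1800⌉ = 8 discs.
A packing using 9 discs:
  disc 1: 1450 = 1450
  disc 2: 1450 = 1450
  disc 3: 1350 + 450 = 1800
  disc 4: 1300 = 1300
  disc 5: 1050 + 700 = 1750
  disc 6: 1000 + 650 = 1650
  disc 7: 950 = 950
  disc 8: 950 = 950
  disc 9: 900 + 900 = 1800
No arrangement into 8 discs stays within capacity, so 9 is optimal.

9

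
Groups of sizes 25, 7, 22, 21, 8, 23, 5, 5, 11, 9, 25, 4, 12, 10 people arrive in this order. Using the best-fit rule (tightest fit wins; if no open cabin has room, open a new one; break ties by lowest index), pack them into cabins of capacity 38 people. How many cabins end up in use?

6

  25 → cabin 1 (new)  [load 25/38]
  7 → cabin 1  [load 32/38]
  22 → cabin 2 (new)  [load 22/38]
  21 → cabin 3 (new)  [load 21/38]
  8 → cabin 2  [load 30/38]
  23 → cabin 4 (new)  [load 23/38]
  5 → cabin 1  [load 37/38]
  5 → cabin 2  [load 35/38]
  11 → cabin 4  [load 34/38]
  9 → cabin 3  [load 30/38]
  25 → cabin 5 (new)  [load 25/38]
  4 → cabin 4  [load 38/38]
  12 → cabin 5  [load 37/38]
  10 → cabin 6 (new)  [load 10/38]
6 cabins opened.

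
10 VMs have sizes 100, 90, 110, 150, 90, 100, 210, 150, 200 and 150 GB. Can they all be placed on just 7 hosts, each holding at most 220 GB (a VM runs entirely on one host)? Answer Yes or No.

Total = 1350 GB; ⌈1350/220⌉ = 7.
The bound of 7 does not rule out 7, but exhaustive search shows no assignment into 7 hosts of capacity 220 GB exists — the minimum is 8.

No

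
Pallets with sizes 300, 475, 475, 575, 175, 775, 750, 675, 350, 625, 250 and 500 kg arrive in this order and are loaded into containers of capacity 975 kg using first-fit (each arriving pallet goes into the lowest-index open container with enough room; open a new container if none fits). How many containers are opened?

  300 → container 1 (new)  [load 300/975]
  475 → container 1  [load 775/975]
  475 → container 2 (new)  [load 475/975]
  575 → container 3 (new)  [load 575/975]
  175 → container 1  [load 950/975]
  775 → container 4 (new)  [load 775/975]
  750 → container 5 (new)  [load 750/975]
  675 → container 6 (new)  [load 675/975]
  350 → container 2  [load 825/975]
  625 → container 7 (new)  [load 625/975]
  250 → container 3  [load 825/975]
  500 → container 8 (new)  [load 500/975]
8 containers opened.

8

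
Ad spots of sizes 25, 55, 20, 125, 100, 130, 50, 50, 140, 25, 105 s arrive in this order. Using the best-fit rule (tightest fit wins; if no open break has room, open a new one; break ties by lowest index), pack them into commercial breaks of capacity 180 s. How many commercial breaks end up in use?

  25 → break 1 (new)  [load 25/180]
  55 → break 1  [load 80/180]
  20 → break 1  [load 100/180]
  125 → break 2 (new)  [load 125/180]
  100 → break 3 (new)  [load 100/180]
  130 → break 4 (new)  [load 130/180]
  50 → break 4  [load 180/180]
  50 → break 2  [load 175/180]
  140 → break 5 (new)  [load 140/180]
  25 → break 5  [load 165/180]
  105 → break 6 (new)  [load 105/180]
6 commercial breaks opened.

6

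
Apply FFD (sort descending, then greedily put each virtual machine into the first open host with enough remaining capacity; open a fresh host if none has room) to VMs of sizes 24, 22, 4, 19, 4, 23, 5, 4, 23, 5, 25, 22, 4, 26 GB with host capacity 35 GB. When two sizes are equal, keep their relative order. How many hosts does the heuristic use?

8

Sorted descending: 26, 25, 24, 23, 23, 22, 22, 19, 5, 5, 4, 4, 4, 4.
  26 → host 1 (new)  [load 26/35]
  25 → host 2 (new)  [load 25/35]
  24 → host 3 (new)  [load 24/35]
  23 → host 4 (new)  [load 23/35]
  23 → host 5 (new)  [load 23/35]
  22 → host 6 (new)  [load 22/35]
  22 → host 7 (new)  [load 22/35]
  19 → host 8 (new)  [load 19/35]
  5 → host 1  [load 31/35]
  5 → host 2  [load 30/35]
  4 → host 1  [load 35/35]
  4 → host 2  [load 34/35]
  4 → host 3  [load 28/35]
  4 → host 3  [load 32/35]
8 hosts opened.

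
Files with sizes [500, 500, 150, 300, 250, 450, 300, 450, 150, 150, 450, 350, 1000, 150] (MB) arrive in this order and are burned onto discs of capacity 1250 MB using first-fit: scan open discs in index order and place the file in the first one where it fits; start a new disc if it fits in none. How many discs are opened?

  500 → disc 1 (new)  [load 500/1250]
  500 → disc 1  [load 1000/1250]
  150 → disc 1  [load 1150/1250]
  300 → disc 2 (new)  [load 300/1250]
  250 → disc 2  [load 550/1250]
  450 → disc 2  [load 1000/1250]
  300 → disc 3 (new)  [load 300/1250]
  450 → disc 3  [load 750/1250]
  150 → disc 2  [load 1150/1250]
  150 → disc 3  [load 900/1250]
  450 → disc 4 (new)  [load 450/1250]
  350 → disc 3  [load 1250/1250]
  1000 → disc 5 (new)  [load 1000/1250]
  150 → disc 4  [load 600/1250]
5 discs opened.

5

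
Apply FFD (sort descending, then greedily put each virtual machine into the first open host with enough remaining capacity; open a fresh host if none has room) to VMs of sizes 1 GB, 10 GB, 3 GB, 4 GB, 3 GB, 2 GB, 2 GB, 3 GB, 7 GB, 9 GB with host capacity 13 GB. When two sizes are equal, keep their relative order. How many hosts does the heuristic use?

4

Sorted descending: 10, 9, 7, 4, 3, 3, 3, 2, 2, 1.
  10 → host 1 (new)  [load 10/13]
  9 → host 2 (new)  [load 9/13]
  7 → host 3 (new)  [load 7/13]
  4 → host 2  [load 13/13]
  3 → host 1  [load 13/13]
  3 → host 3  [load 10/13]
  3 → host 3  [load 13/13]
  2 → host 4 (new)  [load 2/13]
  2 → host 4  [load 4/13]
  1 → host 4  [load 5/13]
4 hosts opened.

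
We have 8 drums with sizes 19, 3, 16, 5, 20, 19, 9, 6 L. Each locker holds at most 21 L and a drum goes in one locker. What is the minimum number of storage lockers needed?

5

Total = 20 + 19 + 19 + 16 + 9 + 6 + 5 + 3 = 97 L.
Lower bound: ⌈97/21⌉ = 5 storage lockers.
A packing using 5 storage lockers:
  locker 1: 20 = 20
  locker 2: 19 = 19
  locker 3: 19 = 19
  locker 4: 16 + 5 = 21
  locker 5: 9 + 6 + 3 = 18
This matches the lower bound, so 5 is optimal.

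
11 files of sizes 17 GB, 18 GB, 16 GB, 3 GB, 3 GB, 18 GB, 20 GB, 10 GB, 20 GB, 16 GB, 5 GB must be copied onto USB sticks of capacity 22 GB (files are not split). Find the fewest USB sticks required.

8

Total = 20 + 20 + 18 + 18 + 17 + 16 + 16 + 10 + 5 + 3 + 3 = 146 GB.
Lower bound: ⌈146/22⌉ = 7 USB sticks.
A packing using 8 USB sticks:
  USB stick 1: 20 = 20
  USB stick 2: 20 = 20
  USB stick 3: 18 + 3 = 21
  USB stick 4: 18 + 3 = 21
  USB stick 5: 17 + 5 = 22
  USB stick 6: 16 = 16
  USB stick 7: 16 = 16
  USB stick 8: 10 = 10
No arrangement into 7 USB sticks stays within capacity, so 8 is optimal.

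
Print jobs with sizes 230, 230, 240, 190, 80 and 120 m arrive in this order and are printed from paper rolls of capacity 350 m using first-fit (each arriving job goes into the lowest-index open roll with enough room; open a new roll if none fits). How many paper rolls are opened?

4

  230 → roll 1 (new)  [load 230/350]
  230 → roll 2 (new)  [load 230/350]
  240 → roll 3 (new)  [load 240/350]
  190 → roll 4 (new)  [load 190/350]
  80 → roll 1  [load 310/350]
  120 → roll 2  [load 350/350]
4 paper rolls opened.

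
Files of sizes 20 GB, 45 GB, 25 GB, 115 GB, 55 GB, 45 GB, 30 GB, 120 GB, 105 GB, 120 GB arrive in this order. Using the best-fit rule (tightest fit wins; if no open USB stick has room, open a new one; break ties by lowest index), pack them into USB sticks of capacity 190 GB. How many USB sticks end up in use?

  20 → USB stick 1 (new)  [load 20/190]
  45 → USB stick 1  [load 65/190]
  25 → USB stick 1  [load 90/190]
  115 → USB stick 2 (new)  [load 115/190]
  55 → USB stick 2  [load 170/190]
  45 → USB stick 1  [load 135/190]
  30 → USB stick 1  [load 165/190]
  120 → USB stick 3 (new)  [load 120/190]
  105 → USB stick 4 (new)  [load 105/190]
  120 → USB stick 5 (new)  [load 120/190]
5 USB sticks opened.

5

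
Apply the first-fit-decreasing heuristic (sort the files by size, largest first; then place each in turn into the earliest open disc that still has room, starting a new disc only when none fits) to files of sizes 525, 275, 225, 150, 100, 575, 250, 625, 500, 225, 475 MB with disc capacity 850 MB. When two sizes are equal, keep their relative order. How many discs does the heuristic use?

Sorted descending: 625, 575, 525, 500, 475, 275, 250, 225, 225, 150, 100.
  625 → disc 1 (new)  [load 625/850]
  575 → disc 2 (new)  [load 575/850]
  525 → disc 3 (new)  [load 525/850]
  500 → disc 4 (new)  [load 500/850]
  475 → disc 5 (new)  [load 475/850]
  275 → disc 2  [load 850/850]
  250 → disc 3  [load 775/850]
  225 → disc 1  [load 850/850]
  225 → disc 4  [load 725/850]
  150 → disc 5  [load 625/850]
  100 → disc 4  [load 825/850]
5 discs opened.

5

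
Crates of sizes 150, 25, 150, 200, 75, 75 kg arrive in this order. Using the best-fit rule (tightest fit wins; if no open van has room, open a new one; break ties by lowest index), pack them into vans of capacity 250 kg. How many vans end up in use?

  150 → van 1 (new)  [load 150/250]
  25 → van 1  [load 175/250]
  150 → van 2 (new)  [load 150/250]
  200 → van 3 (new)  [load 200/250]
  75 → van 1  [load 250/250]
  75 → van 2  [load 225/250]
3 vans opened.

3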